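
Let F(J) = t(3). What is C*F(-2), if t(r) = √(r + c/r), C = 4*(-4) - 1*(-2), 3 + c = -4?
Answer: -14*√6/3 ≈ -11.431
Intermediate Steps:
c = -7 (c = -3 - 4 = -7)
C = -14 (C = -16 + 2 = -14)
t(r) = √(r - 7/r)
F(J) = √6/3 (F(J) = √(3 - 7/3) = √(⅔) = √6/3)
C*F(-2) = -14*√6/3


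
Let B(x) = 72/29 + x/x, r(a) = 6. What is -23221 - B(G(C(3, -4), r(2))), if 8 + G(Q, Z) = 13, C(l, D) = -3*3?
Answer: -673510/29 ≈ -23224.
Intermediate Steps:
C(l, D) = -9
G(Q, Z) = 5 (G(Q, Z) = -8 + 13 = 5)
B(x) = 101/29 (B(x) = 72*(1/29) + 1 = 72/29 + 1 = 101/29)
-23221 - B(G(C(3, -4), r(2))) = -23221 - 1*101/29 = -23221 - 101/29 = -673510/29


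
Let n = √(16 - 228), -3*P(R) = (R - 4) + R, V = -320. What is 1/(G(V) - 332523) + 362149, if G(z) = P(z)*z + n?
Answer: 524670938856496294/1448770917109 - 18*I*√53/1448770917109 ≈ 3.6215e+5 - 9.045e-11*I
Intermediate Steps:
P(R) = 4/3 - 2*R/3 (P(R) = -((R - 4) + R)/3 = -((-4 + R) + R)/3 = -(-4 + 2*R)/3 = 4/3 - 2*R/3)
n = 2*I*√53 (n = √(-212) = 2*I*√53 ≈ 14.56*I)
G(z) = z*(4/3 - 2*z/3) + 2*I*√53 (G(z) = (4/3 - 2*z/3)*z + 2*I*√53 = z*(4/3 - 2*z/3) + 2*I*√53)
1/(G(V) - 332523) + 362149 = 1/((2*I*√53 - ⅔*(-320)*(-2 - 320)) - 332523) + 362149 = 1/((2*I*√53 - ⅔*(-320)*(-322)) - 332523) + 362149 = 1/((2*I*√53 - 206080/3) - 332523) + 362149 = 1/((-206080/3 + 2*I*√53) - 332523) + 362149 = 1/(-1203649/3 + 2*I*√53) + 362149 = 362149 + 1/(-1203649/3 + 2*I*√53)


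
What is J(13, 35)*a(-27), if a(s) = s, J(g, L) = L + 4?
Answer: -1053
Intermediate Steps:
J(g, L) = 4 + L
J(13, 35)*a(-27) = (4 + 35)*(-27) = 39*(-27) = -1053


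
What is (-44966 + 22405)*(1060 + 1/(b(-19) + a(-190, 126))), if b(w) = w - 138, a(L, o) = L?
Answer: -8298364459/347 ≈ -2.3915e+7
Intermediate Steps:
b(w) = -138 + w
(-44966 + 22405)*(1060 + 1/(b(-19) + a(-190, 126))) = (-44966 + 22405)*(1060 + 1/((-138 - 19) - 190)) = -22561*(1060 + 1/(-157 - 190)) = -22561*(1060 + 1/(-347)) = -22561*(1060 - 1/347) = -22561*367819/347 = -8298364459/347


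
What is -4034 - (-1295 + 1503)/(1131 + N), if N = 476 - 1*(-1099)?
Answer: -5458106/1353 ≈ -4034.1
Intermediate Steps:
N = 1575 (N = 476 + 1099 = 1575)
-4034 - (-1295 + 1503)/(1131 + N) = -4034 - (-1295 + 1503)/(1131 + 1575) = -4034 - 208/2706 = -4034 - 1*104/1353 = -4034 - 104/1353 = -5458106/1353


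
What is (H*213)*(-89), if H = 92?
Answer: -1744044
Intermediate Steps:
(H*213)*(-89) = (92*213)*(-89) = 19596*(-89) = -1744044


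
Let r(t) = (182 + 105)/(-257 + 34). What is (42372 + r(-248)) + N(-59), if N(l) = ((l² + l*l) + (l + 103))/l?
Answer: 555909133/13157 ≈ 42252.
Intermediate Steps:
r(t) = -287/223 (r(t) = 287/(-223) = 287*(-1/223) = -287/223)
N(l) = (103 + l + 2*l²)/l (N(l) = ((l² + l²) + (103 + l))/l = (2*l² + (103 + l))/l = (103 + l + 2*l²)/l)
(42372 + r(-248)) + N(-59) = (42372 - 287/223) + (1 + 2*(-59) + 103/(-59)) = 9448669/223 + (1 - 118 + 103*(-1/59)) = 9448669/223 + (1 - 118 - 103/59) = 9448669/223 - 7006/59 = 555909133/13157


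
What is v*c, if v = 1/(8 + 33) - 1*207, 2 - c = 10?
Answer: 67888/41 ≈ 1655.8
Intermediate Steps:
c = -8 (c = 2 - 1*10 = 2 - 10 = -8)
v = -8486/41 (v = 1/41 - 207 = -8486/41 ≈ -206.98)
v*c = -8486/41*(-8) = 67888/41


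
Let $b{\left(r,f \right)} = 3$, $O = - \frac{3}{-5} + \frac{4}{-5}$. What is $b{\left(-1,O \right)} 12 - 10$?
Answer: $26$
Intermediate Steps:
$O = - \frac{1}{5}$ ($O = \left(-3\right) \left(- \frac{1}{5}\right) + 4 \left(- \frac{1}{5}\right) = \frac{3}{5} - \frac{4}{5} = - \frac{1}{5} \approx -0.2$)
$b{\left(-1,O \right)} 12 - 10 = 3 \cdot 12 - 10 = 36 - 10 = 26$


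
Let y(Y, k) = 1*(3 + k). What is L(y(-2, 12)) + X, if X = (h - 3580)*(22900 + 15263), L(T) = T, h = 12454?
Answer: 338658477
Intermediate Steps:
y(Y, k) = 3 + k
X = 338658462 (X = (12454 - 3580)*(22900 + 15263) = 8874*38163 = 338658462)
L(y(-2, 12)) + X = (3 + 12) + 338658462 = 15 + 338658462 = 338658477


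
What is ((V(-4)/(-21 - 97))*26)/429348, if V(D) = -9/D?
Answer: -39/33775376 ≈ -1.1547e-6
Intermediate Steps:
((V(-4)/(-21 - 97))*26)/429348 = (((-9/(-4))/(-21 - 97))*26)/429348 = ((-9*(-1/4)/(-118))*26)*(1/429348) = (((9/4)*(-1/118))*26)*(1/429348) = -9/472*26*(1/429348) = -117/236*1/429348 = -39/33775376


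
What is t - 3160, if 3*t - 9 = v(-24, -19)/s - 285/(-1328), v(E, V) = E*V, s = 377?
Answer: -1580333321/500656 ≈ -3156.5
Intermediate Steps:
t = 1739639/500656 (t = 3 + (-24*(-19)/377 - 285/(-1328))/3 = 3 + (456*(1/377) - 285*(-1/1328))/3 = 3 + (456/377 + 285/1328)/3 = 3 + (⅓)*(713013/500656) = 3 + 237671/500656 = 1739639/500656 ≈ 3.4747)
t - 3160 = 1739639/500656 - 3160 = -1580333321/500656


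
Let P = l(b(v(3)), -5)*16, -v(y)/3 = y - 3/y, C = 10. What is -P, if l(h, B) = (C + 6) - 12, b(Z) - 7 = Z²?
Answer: -64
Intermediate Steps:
v(y) = -3*y + 9/y (v(y) = -3*(y - 3/y) = -3*y + 9/y)
b(Z) = 7 + Z²
l(h, B) = 4 (l(h, B) = (10 + 6) - 12 = 16 - 12 = 4)
P = 64 (P = 4*16 = 64)
-P = -1*64 = -64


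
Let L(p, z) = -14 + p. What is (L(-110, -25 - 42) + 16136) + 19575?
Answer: 35587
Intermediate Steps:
(L(-110, -25 - 42) + 16136) + 19575 = ((-14 - 110) + 16136) + 19575 = (-124 + 16136) + 19575 = 16012 + 19575 = 35587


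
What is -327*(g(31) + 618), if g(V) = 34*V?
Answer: -546744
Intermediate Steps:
-327*(g(31) + 618) = -327*(34*31 + 618) = -327*(1054 + 618) = -327*1672 = -546744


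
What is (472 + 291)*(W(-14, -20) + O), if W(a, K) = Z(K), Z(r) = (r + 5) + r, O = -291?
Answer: -248738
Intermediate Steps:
Z(r) = 5 + 2*r (Z(r) = (5 + r) + r = 5 + 2*r)
W(a, K) = 5 + 2*K
(472 + 291)*(W(-14, -20) + O) = (472 + 291)*((5 + 2*(-20)) - 291) = 763*((5 - 40) - 291) = 763*(-35 - 291) = 763*(-326) = -248738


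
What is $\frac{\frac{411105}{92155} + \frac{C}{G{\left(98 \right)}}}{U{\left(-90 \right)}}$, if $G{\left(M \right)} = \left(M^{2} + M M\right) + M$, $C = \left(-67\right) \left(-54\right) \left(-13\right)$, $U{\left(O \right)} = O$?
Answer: $- \frac{8577083}{381245235} \approx -0.022498$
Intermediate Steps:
$C = -47034$ ($C = 3618 \left(-13\right) = -47034$)
$G{\left(M \right)} = M + 2 M^{2}$ ($G{\left(M \right)} = \left(M^{2} + M^{2}\right) + M = 2 M^{2} + M = M + 2 M^{2}$)
$\frac{\frac{411105}{92155} + \frac{C}{G{\left(98 \right)}}}{U{\left(-90 \right)}} = \frac{\frac{411105}{92155} - \frac{47034}{98 \left(1 + 2 \cdot 98\right)}}{-90} = \left(411105 \cdot \frac{1}{92155} - \frac{47034}{98 \left(1 + 196\right)}\right) \left(- \frac{1}{90}\right) = \left(\frac{82221}{18431} - \frac{47034}{98 \cdot 197}\right) \left(- \frac{1}{90}\right) = \left(\frac{82221}{18431} - \frac{47034}{19306}\right) \left(- \frac{1}{90}\right) = \left(\frac{82221}{18431} - \frac{23517}{9653}\right) \left(- \frac{1}{90}\right) = \frac{51462498}{25416349} \left(- \frac{1}{90}\right) = - \frac{8577083}{381245235}$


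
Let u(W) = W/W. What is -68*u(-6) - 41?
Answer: -109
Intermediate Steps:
u(W) = 1
-68*u(-6) - 41 = -68*1 - 41 = -68 - 41 = -109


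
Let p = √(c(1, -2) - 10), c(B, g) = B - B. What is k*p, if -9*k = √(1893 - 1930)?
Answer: √370/9 ≈ 2.1373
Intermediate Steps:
c(B, g) = 0
p = I*√10 (p = √(0 - 10) = √(-10) = I*√10 ≈ 3.1623*I)
k = -I*√37/9 (k = -√(1893 - 1930)/9 = -I*√37/9 ≈ -0.67586*I)
k*p = (-I*√37/9)*(I*√10) = √370/9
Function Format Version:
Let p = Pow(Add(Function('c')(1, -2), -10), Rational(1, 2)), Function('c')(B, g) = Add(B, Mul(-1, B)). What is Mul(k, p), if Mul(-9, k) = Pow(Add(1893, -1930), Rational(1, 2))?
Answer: Mul(Rational(1, 9), Pow(370, Rational(1, 2))) ≈ 2.1373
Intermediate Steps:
Function('c')(B, g) = 0
p = Mul(I, Pow(10, Rational(1, 2))) (p = Pow(Add(0, -10), Rational(1, 2)) = Pow(-10, Rational(1, 2)) = Mul(I, Pow(10, Rational(1, 2))) ≈ Mul(3.1623, I))
k = Mul(Rational(-1, 9), I, Pow(37, Rational(1, 2))) (k = Mul(Rational(-1, 9), Pow(Add(1893, -1930), Rational(1, 2))) = Mul(Rational(-1, 9), Pow(-37, Rational(1, 2))) = Mul(Rational(-1, 9), Mul(I, Pow(37, Rational(1, 2)))) = Mul(Rational(-1, 9), I, Pow(37, Rational(1, 2))) ≈ Mul(-0.67586, I))
Mul(k, p) = Mul(Mul(Rational(-1, 9), I, Pow(37, Rational(1, 2))), Mul(I, Pow(10, Rational(1, 2)))) = Mul(Rational(1, 9), Pow(370, Rational(1, 2)))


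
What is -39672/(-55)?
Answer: 39672/55 ≈ 721.31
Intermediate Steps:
-39672/(-55) = -39672*(-1)/55 = -551*(-72/55) = 39672/55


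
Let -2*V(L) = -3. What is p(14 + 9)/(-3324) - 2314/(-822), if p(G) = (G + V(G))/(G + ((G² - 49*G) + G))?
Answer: 1415286137/502748352 ≈ 2.8151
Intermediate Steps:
V(L) = 3/2 (V(L) = -½*(-3) = 3/2)
p(G) = (3/2 + G)/(G² - 47*G) (p(G) = (G + 3/2)/(G + ((G² - 49*G) + G)) = (3/2 + G)/(G + (G² - 48*G)) = (3/2 + G)/(G² - 47*G))
p(14 + 9)/(-3324) - 2314/(-822) = ((3/2 + (14 + 9))/((14 + 9)*(-47 + (14 + 9))))/(-3324) - 2314/(-822) = ((3/2 + 23)/(23*(-47 + 23)))*(-1/3324) - 2314*(-1/822) = ((1/23)*(49/2)/(-24))*(-1/3324) + 1157/411 = ((1/23)*(-1/24)*(49/2))*(-1/3324) + 1157/411 = -49/1104*(-1/3324) + 1157/411 = 49/3669696 + 1157/411 = 1415286137/502748352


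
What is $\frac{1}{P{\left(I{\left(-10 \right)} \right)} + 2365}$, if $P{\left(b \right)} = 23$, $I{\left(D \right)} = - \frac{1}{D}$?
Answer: $\frac{1}{2388} \approx 0.00041876$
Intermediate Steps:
$\frac{1}{P{\left(I{\left(-10 \right)} \right)} + 2365} = \frac{1}{23 + 2365} = \frac{1}{2388}$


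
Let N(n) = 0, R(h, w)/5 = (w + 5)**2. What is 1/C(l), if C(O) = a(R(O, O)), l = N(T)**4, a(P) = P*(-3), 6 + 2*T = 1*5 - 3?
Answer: -1/375 ≈ -0.0026667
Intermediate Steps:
T = -2 (T = -3 + (1*5 - 3)/2 = -3 + (5 - 3)/2 = -3 + (1/2)*2 = -3 + 1 = -2)
R(h, w) = 5*(5 + w)**2 (R(h, w) = 5*(w + 5)**2 = 5*(5 + w)**2)
a(P) = -3*P
l = 0 (l = 0**4 = 0)
C(O) = -15*(5 + O)**2
1/C(l) = 1/(-15*(5 + 0)**2) = 1/(-15*5**2) = 1/(-15*25) = 1/(-375) = -1/375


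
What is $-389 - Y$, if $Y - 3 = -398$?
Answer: $6$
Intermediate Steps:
$Y = -395$ ($Y = 3 - 398 = -395$)
$-389 - Y = -389 - -395 = -389 + 395 = 6$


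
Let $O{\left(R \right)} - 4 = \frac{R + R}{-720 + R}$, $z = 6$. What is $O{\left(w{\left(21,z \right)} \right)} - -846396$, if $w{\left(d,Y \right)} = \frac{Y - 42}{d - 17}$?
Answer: $\frac{68558402}{81} \approx 8.464 \cdot 10^{5}$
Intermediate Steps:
$w{\left(d,Y \right)} = \frac{-42 + Y}{-17 + d}$
$O{\left(R \right)} = 4 + \frac{2 R}{-720 + R}$ ($O{\left(R \right)} = 4 + \frac{R + R}{-720 + R} = 4 + \frac{2 R}{-720 + R}$)
$O{\left(w{\left(21,z \right)} \right)} - -846396 = \frac{6 \left(-480 + \frac{-42 + 6}{-17 + 21}\right)}{-720 + \frac{-42 + 6}{-17 + 21}} - -846396 = \frac{6 \left(-480 + \frac{1}{4} \left(-36\right)\right)}{-720 + \frac{1}{4} \left(-36\right)} + 846396 = \frac{6 \left(-480 - 9\right)}{-720 - 9} + 846396 = 6 \frac{1}{-729} \left(-489\right) + 846396 = 6 \left(- \frac{1}{729}\right) \left(-489\right) + 846396 = \frac{326}{81} + 846396 = \frac{68558402}{81}$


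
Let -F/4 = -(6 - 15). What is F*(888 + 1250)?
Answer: -76968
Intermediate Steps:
F = -36 (F = -(-4)*(6 - 15) = -(-4)*(-9) = -4*9 = -36)
F*(888 + 1250) = -36*(888 + 1250) = -36*2138 = -76968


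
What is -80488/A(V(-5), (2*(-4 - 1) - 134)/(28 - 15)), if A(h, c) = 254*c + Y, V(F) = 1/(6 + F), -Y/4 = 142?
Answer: 130793/5495 ≈ 23.802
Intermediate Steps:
Y = -568 (Y = -4*142 = -568)
A(h, c) = -568 + 254*c (A(h, c) = 254*c - 568 = -568 + 254*c)
-80488/A(V(-5), (2*(-4 - 1) - 134)/(28 - 15)) = -80488/(-568 + 254*((2*(-4 - 1) - 134)/(28 - 15))) = -80488/(-568 + 254*((2*(-5) - 134)/13)) = -80488/(-568 + 254*((-10 - 134)*(1/13))) = -80488/(-568 + 254*(-144*1/13)) = -80488/(-568 + 254*(-144/13)) = -80488/(-568 - 36576/13) = -80488/(-43960/13) = -80488*(-13/43960) = 130793/5495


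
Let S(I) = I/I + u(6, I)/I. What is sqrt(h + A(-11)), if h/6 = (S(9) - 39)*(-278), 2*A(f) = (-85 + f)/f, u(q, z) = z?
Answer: 6*sqrt(207449)/11 ≈ 248.44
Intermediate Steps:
A(f) = (-85 + f)/(2*f) (A(f) = ((-85 + f)/f)/2 = (-85 + f)/(2*f))
S(I) = 2 (S(I) = I/I + I/I = 1 + 1 = 2)
h = 61716 (h = 6*((2 - 39)*(-278)) = 6*(-37*(-278)) = 6*10286 = 61716)
sqrt(h + A(-11)) = sqrt(61716 + (1/2)*(-85 - 11)/(-11)) = sqrt(61716 + (1/2)*(-1/11)*(-96)) = sqrt(61716 + 48/11) = sqrt(678924/11) = 6*sqrt(207449)/11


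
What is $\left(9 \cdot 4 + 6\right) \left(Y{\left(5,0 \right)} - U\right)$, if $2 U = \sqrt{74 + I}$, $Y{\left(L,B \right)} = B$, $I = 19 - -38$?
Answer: $- 21 \sqrt{131} \approx -240.36$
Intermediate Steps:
$I = 57$ ($I = 19 + 38 = 57$)
$U = \frac{\sqrt{131}}{2}$ ($U = \frac{\sqrt{74 + 57}}{2} = \frac{\sqrt{131}}{2} \approx 5.7228$)
$\left(9 \cdot 4 + 6\right) \left(Y{\left(5,0 \right)} - U\right) = \left(9 \cdot 4 + 6\right) \left(0 - \frac{\sqrt{131}}{2}\right) = \left(36 + 6\right) \left(0 - \frac{\sqrt{131}}{2}\right) = 42 \left(- \frac{\sqrt{131}}{2}\right) = - 21 \sqrt{131}$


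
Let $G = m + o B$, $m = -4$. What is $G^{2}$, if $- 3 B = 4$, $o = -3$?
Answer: $0$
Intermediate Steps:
$B = - \frac{4}{3}$ ($B = \left(- \frac{1}{3}\right) 4 = - \frac{4}{3} \approx -1.3333$)
$G = 0$ ($G = -4 - -4 = -4 + 4 = 0$)
$G^{2} = 0^{2} = 0$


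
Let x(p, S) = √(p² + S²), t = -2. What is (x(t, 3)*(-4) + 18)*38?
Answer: 684 - 152*√13 ≈ 135.96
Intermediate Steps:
x(p, S) = √(S² + p²)
(x(t, 3)*(-4) + 18)*38 = (√(3² + (-2)²)*(-4) + 18)*38 = (√(9 + 4)*(-4) + 18)*38 = (√13*(-4) + 18)*38 = (-4*√13 + 18)*38 = (18 - 4*√13)*38 = 684 - 152*√13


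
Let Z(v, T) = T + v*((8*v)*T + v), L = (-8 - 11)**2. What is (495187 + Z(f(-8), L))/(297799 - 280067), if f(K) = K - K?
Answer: 123887/4433 ≈ 27.947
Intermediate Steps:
f(K) = 0
L = 361 (L = (-19)**2 = 361)
Z(v, T) = T + v*(v + 8*T*v) (Z(v, T) = T + v*(8*T*v + v) = T + v*(v + 8*T*v))
(495187 + Z(f(-8), L))/(297799 - 280067) = (495187 + (361 + 0**2 + 8*361*0**2))/(297799 - 280067) = (495187 + (361 + 0 + 8*361*0))/17732 = (495187 + (361 + 0 + 0))*(1/17732) = (495187 + 361)*(1/17732) = 495548*(1/17732) = 123887/4433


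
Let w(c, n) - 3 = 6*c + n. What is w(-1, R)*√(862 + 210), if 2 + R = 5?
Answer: 0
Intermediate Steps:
R = 3 (R = -2 + 5 = 3)
w(c, n) = 3 + n + 6*c (w(c, n) = 3 + (6*c + n) = 3 + (n + 6*c) = 3 + n + 6*c)
w(-1, R)*√(862 + 210) = (3 + 3 + 6*(-1))*√(862 + 210) = (3 + 3 - 6)*√1072 = 0*(4*√67) = 0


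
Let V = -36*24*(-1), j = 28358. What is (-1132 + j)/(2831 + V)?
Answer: 27226/3695 ≈ 7.3683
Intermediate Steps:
V = 864 (V = -864*(-1) = 864)
(-1132 + j)/(2831 + V) = (-1132 + 28358)/(2831 + 864) = 27226/3695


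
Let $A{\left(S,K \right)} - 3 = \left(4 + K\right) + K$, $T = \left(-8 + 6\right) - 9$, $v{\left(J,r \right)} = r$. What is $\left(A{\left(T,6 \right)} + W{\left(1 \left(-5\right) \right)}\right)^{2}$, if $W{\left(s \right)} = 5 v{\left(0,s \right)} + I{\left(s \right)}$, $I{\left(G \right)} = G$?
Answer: $121$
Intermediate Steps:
$T = -11$ ($T = -2 - 9 = -11$)
$A{\left(S,K \right)} = 7 + 2 K$ ($A{\left(S,K \right)} = 3 + \left(\left(4 + K\right) + K\right) = 3 + \left(4 + 2 K\right) = 7 + 2 K$)
$W{\left(s \right)} = 6 s$ ($W{\left(s \right)} = 5 s + s = 6 s$)
$\left(A{\left(T,6 \right)} + W{\left(1 \left(-5\right) \right)}\right)^{2} = \left(\left(7 + 2 \cdot 6\right) + 6 \cdot 1 \left(-5\right)\right)^{2} = \left(\left(7 + 12\right) + 6 \left(-5\right)\right)^{2} = \left(19 - 30\right)^{2} = \left(-11\right)^{2} = 121$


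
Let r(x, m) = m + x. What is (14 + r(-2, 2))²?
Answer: 196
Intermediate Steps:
(14 + r(-2, 2))² = (14 + (2 - 2))² = (14 + 0)² = 14² = 196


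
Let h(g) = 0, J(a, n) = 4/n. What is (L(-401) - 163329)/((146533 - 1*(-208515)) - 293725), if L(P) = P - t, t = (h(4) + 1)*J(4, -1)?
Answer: -163726/61323 ≈ -2.6699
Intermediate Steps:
t = -4 (t = (0 + 1)*(4/(-1)) = 1*(4*(-1)) = 1*(-4) = -4)
L(P) = 4 + P (L(P) = P - 1*(-4) = P + 4 = 4 + P)
(L(-401) - 163329)/((146533 - 1*(-208515)) - 293725) = ((4 - 401) - 163329)/((146533 - 1*(-208515)) - 293725) = (-397 - 163329)/((146533 + 208515) - 293725) = -163726/(355048 - 293725) = -163726/61323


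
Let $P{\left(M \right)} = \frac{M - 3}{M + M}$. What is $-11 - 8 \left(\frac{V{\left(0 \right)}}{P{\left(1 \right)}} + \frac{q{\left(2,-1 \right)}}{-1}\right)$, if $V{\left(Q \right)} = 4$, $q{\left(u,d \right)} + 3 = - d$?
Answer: $5$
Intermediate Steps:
$q{\left(u,d \right)} = -3 - d$
$P{\left(M \right)} = \frac{-3 + M}{2 M}$
$-11 - 8 \left(\frac{V{\left(0 \right)}}{P{\left(1 \right)}} + \frac{q{\left(2,-1 \right)}}{-1}\right) = -11 - 8 \left(\frac{4}{\frac{1}{2} \cdot 1^{-1} \left(-3 + 1\right)} + \frac{-3 - -1}{-1}\right) = -11 - 8 \left(\frac{4}{\frac{1}{2} \cdot 1 \left(-2\right)} + \left(-3 + 1\right) \left(-1\right)\right) = -11 - 8 \left(\frac{4}{-1} - -2\right) = -11 - 8 \left(4 \left(-1\right) + 2\right) = -11 - 8 \left(-4 + 2\right) = -11 - -16 = -11 + 16 = 5$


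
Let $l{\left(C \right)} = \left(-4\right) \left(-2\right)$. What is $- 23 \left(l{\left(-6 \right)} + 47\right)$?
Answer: $-1265$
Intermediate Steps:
$l{\left(C \right)} = 8$
$- 23 \left(l{\left(-6 \right)} + 47\right) = - 23 \left(8 + 47\right) = \left(-23\right) 55 = -1265$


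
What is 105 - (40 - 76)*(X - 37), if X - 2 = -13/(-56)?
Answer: -16053/14 ≈ -1146.6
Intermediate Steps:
X = 125/56 (X = 2 - 13/(-56) = 2 - 13*(-1/56) = 2 + 13/56 = 125/56 ≈ 2.2321)
105 - (40 - 76)*(X - 37) = 105 - (40 - 76)*(125/56 - 37) = 105 - (-36)*(-1947)/56 = 105 - 1*17523/14 = 105 - 17523/14 = -16053/14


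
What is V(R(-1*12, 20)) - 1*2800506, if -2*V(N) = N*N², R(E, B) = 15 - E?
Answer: -5620695/2 ≈ -2.8103e+6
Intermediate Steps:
V(N) = -N³/2 (V(N) = -N*N²/2 = -N³/2)
V(R(-1*12, 20)) - 1*2800506 = -(15 - (-1)*12)³/2 - 1*2800506 = -(15 - 1*(-12))³/2 - 2800506 = -(15 + 12)³/2 - 2800506 = -½*27³ - 2800506 = -½*19683 - 2800506 = -19683/2 - 2800506 = -5620695/2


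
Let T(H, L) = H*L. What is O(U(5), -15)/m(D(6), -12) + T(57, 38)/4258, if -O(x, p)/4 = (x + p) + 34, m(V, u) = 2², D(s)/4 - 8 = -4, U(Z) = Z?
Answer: -50013/2129 ≈ -23.491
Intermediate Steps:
D(s) = 16 (D(s) = 32 + 4*(-4) = 32 - 16 = 16)
m(V, u) = 4
O(x, p) = -136 - 4*p - 4*x (O(x, p) = -4*((x + p) + 34) = -4*((p + x) + 34) = -4*(34 + p + x) = -136 - 4*p - 4*x)
O(U(5), -15)/m(D(6), -12) + T(57, 38)/4258 = (-136 - 4*(-15) - 4*5)/4 + (57*38)/4258 = (-136 + 60 - 20)*(¼) + 2166*(1/4258) = -96*¼ + 1083/2129 = -24 + 1083/2129 = -50013/2129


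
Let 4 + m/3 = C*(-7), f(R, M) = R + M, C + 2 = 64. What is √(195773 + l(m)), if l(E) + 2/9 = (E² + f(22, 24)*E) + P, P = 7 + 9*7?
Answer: √16757953/3 ≈ 1364.5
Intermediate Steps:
P = 70 (P = 7 + 63 = 70)
C = 62 (C = -2 + 64 = 62)
f(R, M) = M + R
m = -1314 (m = -12 + 3*(62*(-7)) = -12 + 3*(-434) = -12 - 1302 = -1314)
l(E) = 628/9 + E² + 46*E (l(E) = -2/9 + ((E² + (24 + 22)*E) + 70) = -2/9 + ((E² + 46*E) + 70) = -2/9 + (70 + E² + 46*E) = 628/9 + E² + 46*E)
√(195773 + l(m)) = √(195773 + (628/9 + (-1314)² + 46*(-1314))) = √(195773 + (628/9 + 1726596 - 60444)) = √(195773 + 14995996/9) = √(16757953/9) = √16757953/3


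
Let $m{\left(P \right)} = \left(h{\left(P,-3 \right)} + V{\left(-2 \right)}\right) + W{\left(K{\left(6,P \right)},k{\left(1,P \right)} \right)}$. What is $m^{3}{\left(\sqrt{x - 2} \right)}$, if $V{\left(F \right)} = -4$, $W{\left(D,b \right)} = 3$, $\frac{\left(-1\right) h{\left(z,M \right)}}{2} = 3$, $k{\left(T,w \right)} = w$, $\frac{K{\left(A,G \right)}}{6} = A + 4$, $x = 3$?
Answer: $-343$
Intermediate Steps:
$K{\left(A,G \right)} = 24 + 6 A$ ($K{\left(A,G \right)} = 6 \left(A + 4\right) = 6 \left(4 + A\right) = 24 + 6 A$)
$h{\left(z,M \right)} = -6$ ($h{\left(z,M \right)} = \left(-2\right) 3 = -6$)
$m{\left(P \right)} = -7$ ($m{\left(P \right)} = \left(-6 - 4\right) + 3 = -10 + 3 = -7$)
$m^{3}{\left(\sqrt{x - 2} \right)} = \left(-7\right)^{3} = -343$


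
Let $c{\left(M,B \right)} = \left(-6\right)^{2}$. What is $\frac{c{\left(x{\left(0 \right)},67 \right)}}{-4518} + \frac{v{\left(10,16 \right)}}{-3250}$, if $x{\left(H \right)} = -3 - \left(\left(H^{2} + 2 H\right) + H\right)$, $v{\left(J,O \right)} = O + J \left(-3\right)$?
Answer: $- \frac{1493}{407875} \approx -0.0036604$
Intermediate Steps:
$v{\left(J,O \right)} = O - 3 J$
$x{\left(H \right)} = -3 - H^{2} - 3 H$ ($x{\left(H \right)} = -3 - \left(H^{2} + 3 H\right) = -3 - H^{2} - 3 H$)
$c{\left(M,B \right)} = 36$
$\frac{c{\left(x{\left(0 \right)},67 \right)}}{-4518} + \frac{v{\left(10,16 \right)}}{-3250} = \frac{36}{-4518} + \frac{16 - 30}{-3250} = 36 \left(- \frac{1}{4518}\right) + \left(16 - 30\right) \left(- \frac{1}{3250}\right) = - \frac{2}{251} - - \frac{7}{1625} = - \frac{2}{251} + \frac{7}{1625} = - \frac{1493}{407875}$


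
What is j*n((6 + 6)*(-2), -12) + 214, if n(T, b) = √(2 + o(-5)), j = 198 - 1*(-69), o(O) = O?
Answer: 214 + 267*I*√3 ≈ 214.0 + 462.46*I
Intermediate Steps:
j = 267 (j = 198 + 69 = 267)
n(T, b) = I*√3 (n(T, b) = √(2 - 5) = √(-3) = I*√3)
j*n((6 + 6)*(-2), -12) + 214 = 267*(I*√3) + 214 = 267*I*√3 + 214 = 214 + 267*I*√3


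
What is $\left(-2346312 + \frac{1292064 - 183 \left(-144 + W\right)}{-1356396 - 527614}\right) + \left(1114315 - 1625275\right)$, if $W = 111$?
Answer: $- \frac{5383130318823}{1884010} \approx -2.8573 \cdot 10^{6}$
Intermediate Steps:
$\left(-2346312 + \frac{1292064 - 183 \left(-144 + W\right)}{-1356396 - 527614}\right) + \left(1114315 - 1625275\right) = \left(-2346312 + \frac{1292064 - 183 \left(-144 + 111\right)}{-1356396 - 527614}\right) + \left(1114315 - 1625275\right) = \left(-2346312 + \frac{1292064 - -6039}{-1884010}\right) - 510960 = \left(-2346312 + \left(1292064 + 6039\right) \left(- \frac{1}{1884010}\right)\right) - 510960 = \left(-2346312 + 1298103 \left(- \frac{1}{1884010}\right)\right) - 510960 = \left(-2346312 - \frac{1298103}{1884010}\right) - 510960 = - \frac{4420476569223}{1884010} - 510960 = - \frac{5383130318823}{1884010}$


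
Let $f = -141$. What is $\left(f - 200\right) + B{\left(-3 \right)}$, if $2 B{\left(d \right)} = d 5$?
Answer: $- \frac{697}{2} \approx -348.5$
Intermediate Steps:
$B{\left(d \right)} = \frac{5 d}{2}$ ($B{\left(d \right)} = \frac{d 5}{2} = \frac{5 d}{2}$)
$\left(f - 200\right) + B{\left(-3 \right)} = \left(-141 - 200\right) + \frac{5}{2} \left(-3\right) = -341 - \frac{15}{2} = - \frac{697}{2}$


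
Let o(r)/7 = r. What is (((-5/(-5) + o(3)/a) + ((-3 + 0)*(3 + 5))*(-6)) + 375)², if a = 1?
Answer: 292681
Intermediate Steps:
o(r) = 7*r
(((-5/(-5) + o(3)/a) + ((-3 + 0)*(3 + 5))*(-6)) + 375)² = (((-5/(-5) + (7*3)/1) + ((-3 + 0)*(3 + 5))*(-6)) + 375)² = (((-5*(-⅕) + 21*1) - 3*8*(-6)) + 375)² = (((1 + 21) - 24*(-6)) + 375)² = ((22 + 144) + 375)² = (166 + 375)² = 541² = 292681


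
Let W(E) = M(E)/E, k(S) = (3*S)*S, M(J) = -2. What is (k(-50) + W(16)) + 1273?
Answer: 70183/8 ≈ 8772.9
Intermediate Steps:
k(S) = 3*S²
W(E) = -2/E
(k(-50) + W(16)) + 1273 = (3*(-50)² - 2/16) + 1273 = (3*2500 - 2*1/16) + 1273 = (7500 - ⅛) + 1273 = 59999/8 + 1273 = 70183/8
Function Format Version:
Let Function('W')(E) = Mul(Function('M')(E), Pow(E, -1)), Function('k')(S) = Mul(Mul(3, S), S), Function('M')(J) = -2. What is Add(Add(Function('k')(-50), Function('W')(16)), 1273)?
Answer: Rational(70183, 8) ≈ 8772.9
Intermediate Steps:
Function('k')(S) = Mul(3, Pow(S, 2))
Function('W')(E) = Mul(-2, Pow(E, -1))
Add(Add(Function('k')(-50), Function('W')(16)), 1273) = Add(Add(Mul(3, Pow(-50, 2)), Mul(-2, Pow(16, -1))), 1273) = Add(Add(Mul(3, 2500), Mul(-2, Rational(1, 16))), 1273) = Add(Add(7500, Rational(-1, 8)), 1273) = Add(Rational(59999, 8), 1273) = Rational(70183, 8)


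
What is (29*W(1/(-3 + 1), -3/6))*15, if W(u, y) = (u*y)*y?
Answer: -435/8 ≈ -54.375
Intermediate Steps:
W(u, y) = u*y²
(29*W(1/(-3 + 1), -3/6))*15 = (29*((-3/6)²/(-3 + 1)))*15 = (29*((-3*⅙)²/(-2)))*15 = (29*(-(-½)²/2))*15 = (29*(-½*¼))*15 = (29*(-⅛))*15 = -29/8*15 = -435/8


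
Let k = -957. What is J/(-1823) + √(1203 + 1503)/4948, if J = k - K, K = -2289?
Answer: -1332/1823 + √2706/4948 ≈ -0.72015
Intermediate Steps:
J = 1332 (J = -957 - 1*(-2289) = -957 + 2289 = 1332)
J/(-1823) + √(1203 + 1503)/4948 = 1332/(-1823) + √(1203 + 1503)/4948 = 1332*(-1/1823) + √2706*(1/4948) = -1332/1823 + √2706/4948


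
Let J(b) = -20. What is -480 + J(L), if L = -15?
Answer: -500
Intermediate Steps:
-480 + J(L) = -480 - 20 = -500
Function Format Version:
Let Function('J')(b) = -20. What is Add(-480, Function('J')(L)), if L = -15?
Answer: -500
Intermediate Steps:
Add(-480, Function('J')(L)) = Add(-480, -20) = -500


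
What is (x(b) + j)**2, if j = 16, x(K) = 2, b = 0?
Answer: 324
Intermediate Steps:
(x(b) + j)**2 = (2 + 16)**2 = 18**2 = 324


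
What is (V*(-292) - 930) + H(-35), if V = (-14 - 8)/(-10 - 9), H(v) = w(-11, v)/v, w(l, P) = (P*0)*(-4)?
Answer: -24094/19 ≈ -1268.1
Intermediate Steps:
w(l, P) = 0 (w(l, P) = 0*(-4) = 0)
H(v) = 0 (H(v) = 0/v = 0)
V = 22/19 (V = -22/(-19) = -22*(-1/19) = 22/19 ≈ 1.1579)
(V*(-292) - 930) + H(-35) = ((22/19)*(-292) - 930) + 0 = (-6424/19 - 930) + 0 = -24094/19 + 0 = -24094/19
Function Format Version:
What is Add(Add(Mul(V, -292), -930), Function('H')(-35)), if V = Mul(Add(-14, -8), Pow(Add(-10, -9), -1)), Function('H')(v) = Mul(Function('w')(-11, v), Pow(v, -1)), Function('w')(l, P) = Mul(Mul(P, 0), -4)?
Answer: Rational(-24094, 19) ≈ -1268.1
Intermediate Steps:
Function('w')(l, P) = 0 (Function('w')(l, P) = Mul(0, -4) = 0)
Function('H')(v) = 0 (Function('H')(v) = Mul(0, Pow(v, -1)) = 0)
V = Rational(22, 19) (V = Mul(-22, Pow(-19, -1)) = Mul(-22, Rational(-1, 19)) = Rational(22, 19) ≈ 1.1579)
Add(Add(Mul(V, -292), -930), Function('H')(-35)) = Add(Add(Mul(Rational(22, 19), -292), -930), 0) = Add(Add(Rational(-6424, 19), -930), 0) = Add(Rational(-24094, 19), 0) = Rational(-24094, 19)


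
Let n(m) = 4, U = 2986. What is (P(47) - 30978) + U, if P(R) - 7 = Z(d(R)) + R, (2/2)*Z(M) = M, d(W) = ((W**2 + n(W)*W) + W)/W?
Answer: -27886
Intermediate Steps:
d(W) = (W**2 + 5*W)/W (d(W) = ((W**2 + 4*W) + W)/W = (W**2 + 5*W)/W)
Z(M) = M
P(R) = 12 + 2*R (P(R) = 7 + ((5 + R) + R) = 7 + (5 + 2*R) = 12 + 2*R)
(P(47) - 30978) + U = ((12 + 2*47) - 30978) + 2986 = ((12 + 94) - 30978) + 2986 = (106 - 30978) + 2986 = -30872 + 2986 = -27886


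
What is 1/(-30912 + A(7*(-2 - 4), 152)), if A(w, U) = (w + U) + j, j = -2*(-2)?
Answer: -1/30798 ≈ -3.2470e-5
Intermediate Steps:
j = 4
A(w, U) = 4 + U + w (A(w, U) = (w + U) + 4 = (U + w) + 4 = 4 + U + w)
1/(-30912 + A(7*(-2 - 4), 152)) = 1/(-30912 + (4 + 152 + 7*(-2 - 4))) = 1/(-30912 + (4 + 152 + 7*(-6))) = 1/(-30912 + (4 + 152 - 42)) = 1/(-30912 + 114) = 1/(-30798) = -1/30798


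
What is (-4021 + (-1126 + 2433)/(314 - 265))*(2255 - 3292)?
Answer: 202963714/49 ≈ 4.1421e+6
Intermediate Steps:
(-4021 + (-1126 + 2433)/(314 - 265))*(2255 - 3292) = (-4021 + 1307/49)*(-1037) = -195722/49*(-1037) = 202963714/49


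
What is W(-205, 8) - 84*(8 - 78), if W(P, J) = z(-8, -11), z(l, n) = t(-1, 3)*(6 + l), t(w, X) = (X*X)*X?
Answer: 5826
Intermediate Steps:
t(w, X) = X³ (t(w, X) = X²*X = X³)
z(l, n) = 162 + 27*l (z(l, n) = 3³*(6 + l) = 27*(6 + l) = 162 + 27*l)
W(P, J) = -54 (W(P, J) = 162 + 27*(-8) = 162 - 216 = -54)
W(-205, 8) - 84*(8 - 78) = -54 - 84*(8 - 78) = -54 - 84*(-70) = -54 - 1*(-5880) = -54 + 5880 = 5826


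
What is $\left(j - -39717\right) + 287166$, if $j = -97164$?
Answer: $229719$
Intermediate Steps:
$\left(j - -39717\right) + 287166 = \left(-97164 - -39717\right) + 287166 = \left(-97164 + \left(-125385 + 165102\right)\right) + 287166 = \left(-97164 + 39717\right) + 287166 = -57447 + 287166 = 229719$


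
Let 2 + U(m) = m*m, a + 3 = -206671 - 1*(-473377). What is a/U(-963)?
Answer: 266703/927367 ≈ 0.28759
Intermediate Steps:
a = 266703 (a = -3 + (-206671 - 1*(-473377)) = -3 + (-206671 + 473377) = -3 + 266706 = 266703)
U(m) = -2 + m**2 (U(m) = -2 + m*m = -2 + m**2)
a/U(-963) = 266703/(-2 + (-963)**2) = 266703/(-2 + 927369) = 266703/927367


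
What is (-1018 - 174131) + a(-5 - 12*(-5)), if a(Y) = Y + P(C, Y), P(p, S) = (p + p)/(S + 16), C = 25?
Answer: -12431624/71 ≈ -1.7509e+5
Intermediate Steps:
P(p, S) = 2*p/(16 + S) (P(p, S) = (2*p)/(16 + S) = 2*p/(16 + S))
a(Y) = Y + 50/(16 + Y) (a(Y) = Y + 2*25/(16 + Y) = Y + 50/(16 + Y))
(-1018 - 174131) + a(-5 - 12*(-5)) = (-1018 - 174131) + (50 + (-5 - 12*(-5))*(16 + (-5 - 12*(-5))))/(16 + (-5 - 12*(-5))) = -175149 + (50 + (-5 + 60)*(16 + (-5 + 60)))/(16 + (-5 + 60)) = -175149 + (50 + 55*(16 + 55))/(16 + 55) = -175149 + (50 + 55*71)/71 = -175149 + (50 + 3905)/71 = -175149 + (1/71)*3955 = -175149 + 3955/71 = -12431624/71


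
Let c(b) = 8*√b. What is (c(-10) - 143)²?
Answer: 19809 - 2288*I*√10 ≈ 19809.0 - 7235.3*I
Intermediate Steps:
(c(-10) - 143)² = (8*√(-10) - 143)² = (8*(I*√10) - 143)² = (8*I*√10 - 143)² = (-143 + 8*I*√10)²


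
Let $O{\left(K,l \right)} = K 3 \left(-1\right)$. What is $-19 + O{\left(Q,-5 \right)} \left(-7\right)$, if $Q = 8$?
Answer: $149$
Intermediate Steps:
$O{\left(K,l \right)} = - 3 K$ ($O{\left(K,l \right)} = 3 K \left(-1\right) = - 3 K$)
$-19 + O{\left(Q,-5 \right)} \left(-7\right) = -19 + \left(-3\right) 8 \left(-7\right) = -19 - -168 = -19 + 168 = 149$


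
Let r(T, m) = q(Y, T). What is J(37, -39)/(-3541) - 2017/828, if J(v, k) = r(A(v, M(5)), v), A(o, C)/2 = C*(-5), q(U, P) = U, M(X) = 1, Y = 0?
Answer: -2017/828 ≈ -2.4360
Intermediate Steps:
A(o, C) = -10*C (A(o, C) = 2*(C*(-5)) = 2*(-5*C) = -10*C)
r(T, m) = 0
J(v, k) = 0
J(37, -39)/(-3541) - 2017/828 = 0/(-3541) - 2017/828 = 0*(-1/3541) - 2017*1/828 = 0 - 2017/828 = -2017/828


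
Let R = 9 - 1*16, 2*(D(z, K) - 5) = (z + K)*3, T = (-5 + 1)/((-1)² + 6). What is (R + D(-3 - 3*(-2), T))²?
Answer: 529/196 ≈ 2.6990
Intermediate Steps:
T = -4/7 (T = -4/(1 + 6) = -4/7 ≈ -0.57143)
D(z, K) = 5 + 3*K/2 + 3*z/2 (D(z, K) = 5 + ((z + K)*3)/2 = 5 + ((K + z)*3)/2 = 5 + (3*K + 3*z)/2 = 5 + (3*K/2 + 3*z/2) = 5 + 3*K/2 + 3*z/2)
R = -7 (R = 9 - 16 = -7)
(R + D(-3 - 3*(-2), T))² = (-7 + (5 + (3/2)*(-4/7) + 3*(-3 - 3*(-2))/2))² = (-7 + (5 - 6/7 + 3*(-3 + 6)/2))² = (-7 + (5 - 6/7 + (3/2)*3))² = (-7 + (5 - 6/7 + 9/2))² = (-7 + 121/14)² = (23/14)² = 529/196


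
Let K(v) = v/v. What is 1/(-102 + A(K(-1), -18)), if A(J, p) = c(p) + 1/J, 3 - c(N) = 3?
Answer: -1/101 ≈ -0.0099010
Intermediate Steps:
K(v) = 1
c(N) = 0 (c(N) = 3 - 1*3 = 3 - 3 = 0)
A(J, p) = 1/J (A(J, p) = 0 + 1/J = 1/J)
1/(-102 + A(K(-1), -18)) = 1/(-102 + 1/1) = 1/(-102 + 1) = 1/(-101) = -1/101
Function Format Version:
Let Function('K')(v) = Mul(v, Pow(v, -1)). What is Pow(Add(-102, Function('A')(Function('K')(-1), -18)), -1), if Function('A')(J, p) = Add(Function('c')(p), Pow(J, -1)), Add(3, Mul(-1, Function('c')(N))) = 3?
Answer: Rational(-1, 101) ≈ -0.0099010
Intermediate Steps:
Function('K')(v) = 1
Function('c')(N) = 0 (Function('c')(N) = Add(3, Mul(-1, 3)) = Add(3, -3) = 0)
Function('A')(J, p) = Pow(J, -1) (Function('A')(J, p) = Add(0, Pow(J, -1)) = Pow(J, -1))
Pow(Add(-102, Function('A')(Function('K')(-1), -18)), -1) = Pow(Add(-102, Pow(1, -1)), -1) = Pow(Add(-102, 1), -1) = Pow(-101, -1) = Rational(-1, 101)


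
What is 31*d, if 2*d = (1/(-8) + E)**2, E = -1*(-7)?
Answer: 93775/128 ≈ 732.62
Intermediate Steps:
E = 7
d = 3025/128 (d = (1/(-8) + 7)**2/2 = (-1/8 + 7)**2/2 = (55/8)**2/2 = (1/2)*(3025/64) = 3025/128 ≈ 23.633)
31*d = 31*(3025/128) = 93775/128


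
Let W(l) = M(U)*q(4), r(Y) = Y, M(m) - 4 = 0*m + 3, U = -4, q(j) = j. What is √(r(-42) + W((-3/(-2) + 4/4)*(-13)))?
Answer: I*√14 ≈ 3.7417*I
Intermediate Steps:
M(m) = 7 (M(m) = 4 + (0*m + 3) = 4 + (0 + 3) = 4 + 3 = 7)
W(l) = 28 (W(l) = 7*4 = 28)
√(r(-42) + W((-3/(-2) + 4/4)*(-13))) = √(-42 + 28) = √(-14) = I*√14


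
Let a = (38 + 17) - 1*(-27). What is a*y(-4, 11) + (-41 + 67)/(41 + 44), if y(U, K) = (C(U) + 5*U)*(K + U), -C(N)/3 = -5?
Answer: -243924/85 ≈ -2869.7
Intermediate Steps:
C(N) = 15 (C(N) = -3*(-5) = 15)
y(U, K) = (15 + 5*U)*(K + U)
a = 82 (a = 55 + 27 = 82)
a*y(-4, 11) + (-41 + 67)/(41 + 44) = 82*(5*(-4)² + 15*11 + 15*(-4) + 5*11*(-4)) + (-41 + 67)/(41 + 44) = 82*(5*16 + 165 - 60 - 220) + 26/85 = 82*(80 + 165 - 60 - 220) + 26*(1/85) = 82*(-35) + 26/85 = -2870 + 26/85 = -243924/85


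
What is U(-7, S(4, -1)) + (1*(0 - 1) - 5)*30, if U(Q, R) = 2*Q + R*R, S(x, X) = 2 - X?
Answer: -185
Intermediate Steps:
U(Q, R) = R² + 2*Q (U(Q, R) = 2*Q + R² = R² + 2*Q)
U(-7, S(4, -1)) + (1*(0 - 1) - 5)*30 = ((2 - 1*(-1))² + 2*(-7)) + (1*(0 - 1) - 5)*30 = ((2 + 1)² - 14) + (1*(-1) - 5)*30 = (3² - 14) + (-1 - 5)*30 = (9 - 14) - 6*30 = -5 - 180 = -185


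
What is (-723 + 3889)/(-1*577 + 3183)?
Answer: 1583/1303 ≈ 1.2149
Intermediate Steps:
(-723 + 3889)/(-1*577 + 3183) = 3166/(-577 + 3183) = 3166/2606 = 3166*(1/2606) = 1583/1303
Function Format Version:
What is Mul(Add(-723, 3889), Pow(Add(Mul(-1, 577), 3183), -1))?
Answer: Rational(1583, 1303) ≈ 1.2149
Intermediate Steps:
Mul(Add(-723, 3889), Pow(Add(Mul(-1, 577), 3183), -1)) = Mul(3166, Pow(Add(-577, 3183), -1)) = Mul(3166, Pow(2606, -1)) = Mul(3166, Rational(1, 2606)) = Rational(1583, 1303)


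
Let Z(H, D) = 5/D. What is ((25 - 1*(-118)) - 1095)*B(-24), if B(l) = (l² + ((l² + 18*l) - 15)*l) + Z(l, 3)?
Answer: 7192360/3 ≈ 2.3975e+6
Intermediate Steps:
B(l) = 5/3 + l² + l*(-15 + l² + 18*l) (B(l) = (l² + ((l² + 18*l) - 15)*l) + 5/3 = (l² + (-15 + l² + 18*l)*l) + 5*(⅓) = (l² + l*(-15 + l² + 18*l)) + 5/3 = 5/3 + l² + l*(-15 + l² + 18*l))
((25 - 1*(-118)) - 1095)*B(-24) = ((25 - 1*(-118)) - 1095)*(5/3 + (-24)³ - 15*(-24) + 19*(-24)²) = ((25 + 118) - 1095)*(5/3 - 13824 + 360 + 19*576) = (143 - 1095)*(5/3 - 13824 + 360 + 10944) = -952*(-7555/3) = 7192360/3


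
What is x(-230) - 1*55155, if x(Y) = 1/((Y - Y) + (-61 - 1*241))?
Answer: -16656811/302 ≈ -55155.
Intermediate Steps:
x(Y) = -1/302 (x(Y) = 1/(0 + (-61 - 241)) = 1/(0 - 302) = 1/(-302) = -1/302)
x(-230) - 1*55155 = -1/302 - 1*55155 = -1/302 - 55155 = -16656811/302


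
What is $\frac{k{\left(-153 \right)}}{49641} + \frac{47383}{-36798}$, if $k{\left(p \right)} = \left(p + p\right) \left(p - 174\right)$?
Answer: $\frac{443313991}{608896506} \approx 0.72806$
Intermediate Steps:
$k{\left(p \right)} = 2 p \left(-174 + p\right)$
$\frac{k{\left(-153 \right)}}{49641} + \frac{47383}{-36798} = \frac{2 \left(-153\right) \left(-174 - 153\right)}{49641} + \frac{47383}{-36798} = 2 \left(-153\right) \left(-327\right) \frac{1}{49641} + 47383 \left(- \frac{1}{36798}\right) = 100062 \cdot \frac{1}{49641} - \frac{47383}{36798} = \frac{33354}{16547} - \frac{47383}{36798} = \frac{443313991}{608896506}$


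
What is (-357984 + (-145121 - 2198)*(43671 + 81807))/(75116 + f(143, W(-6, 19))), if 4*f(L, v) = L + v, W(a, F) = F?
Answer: -36971302932/150313 ≈ -2.4596e+5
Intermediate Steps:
f(L, v) = L/4 + v/4 (f(L, v) = (L + v)/4 = L/4 + v/4)
(-357984 + (-145121 - 2198)*(43671 + 81807))/(75116 + f(143, W(-6, 19))) = (-357984 + (-145121 - 2198)*(43671 + 81807))/(75116 + ((¼)*143 + (¼)*19)) = (-357984 - 147319*125478)/(75116 + (143/4 + 19/4)) = (-357984 - 18485293482)/(75116 + 81/2) = -18485651466/150313/2 = -18485651466*2/150313 = -36971302932/150313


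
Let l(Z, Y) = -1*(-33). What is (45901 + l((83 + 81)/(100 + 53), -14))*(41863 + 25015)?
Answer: 3071974052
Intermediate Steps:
l(Z, Y) = 33
(45901 + l((83 + 81)/(100 + 53), -14))*(41863 + 25015) = (45901 + 33)*(41863 + 25015) = 45934*66878 = 3071974052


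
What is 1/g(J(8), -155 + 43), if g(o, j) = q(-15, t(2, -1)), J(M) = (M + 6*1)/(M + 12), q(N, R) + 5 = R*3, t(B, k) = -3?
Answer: -1/14 ≈ -0.071429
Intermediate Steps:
q(N, R) = -5 + 3*R (q(N, R) = -5 + R*3 = -5 + 3*R)
J(M) = (6 + M)/(12 + M) (J(M) = (M + 6)/(12 + M) = (6 + M)/(12 + M))
g(o, j) = -14 (g(o, j) = -5 + 3*(-3) = -5 - 9 = -14)
1/g(J(8), -155 + 43) = 1/(-14) = -1/14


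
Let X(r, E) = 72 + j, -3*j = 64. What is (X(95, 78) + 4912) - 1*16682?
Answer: -35158/3 ≈ -11719.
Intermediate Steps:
j = -64/3 (j = -⅓*64 = -64/3 ≈ -21.333)
X(r, E) = 152/3 (X(r, E) = 72 - 64/3 = 152/3)
(X(95, 78) + 4912) - 1*16682 = (152/3 + 4912) - 1*16682 = 14888/3 - 16682 = -35158/3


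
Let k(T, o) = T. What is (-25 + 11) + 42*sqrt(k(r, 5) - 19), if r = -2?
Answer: -14 + 42*I*sqrt(21) ≈ -14.0 + 192.47*I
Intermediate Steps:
(-25 + 11) + 42*sqrt(k(r, 5) - 19) = (-25 + 11) + 42*sqrt(-2 - 19) = -14 + 42*sqrt(-21) = -14 + 42*(I*sqrt(21)) = -14 + 42*I*sqrt(21)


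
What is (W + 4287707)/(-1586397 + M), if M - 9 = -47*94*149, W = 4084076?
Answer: -8371783/2244670 ≈ -3.7296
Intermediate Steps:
M = -658273 (M = 9 - 47*94*149 = 9 - 4418*149 = 9 - 658282 = -658273)
(W + 4287707)/(-1586397 + M) = (4084076 + 4287707)/(-1586397 - 658273) = 8371783/(-2244670) = 8371783*(-1/2244670) = -8371783/2244670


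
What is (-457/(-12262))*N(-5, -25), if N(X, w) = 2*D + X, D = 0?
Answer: -2285/12262 ≈ -0.18635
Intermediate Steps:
N(X, w) = X (N(X, w) = 2*0 + X = 0 + X = X)
(-457/(-12262))*N(-5, -25) = -457/(-12262)*(-5) = -457*(-1/12262)*(-5) = (457/12262)*(-5) = -2285/12262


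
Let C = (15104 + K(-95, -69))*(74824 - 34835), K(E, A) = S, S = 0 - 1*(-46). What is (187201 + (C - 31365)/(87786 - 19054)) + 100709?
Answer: 20394432105/68732 ≈ 2.9672e+5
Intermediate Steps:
S = 46 (S = 0 + 46 = 46)
K(E, A) = 46
C = 605833350 (C = (15104 + 46)*(74824 - 34835) = 15150*39989 = 605833350)
(187201 + (C - 31365)/(87786 - 19054)) + 100709 = (187201 + (605833350 - 31365)/(87786 - 19054)) + 100709 = (187201 + 605801985/68732) + 100709 = 13472501117/68732 + 100709 = 20394432105/68732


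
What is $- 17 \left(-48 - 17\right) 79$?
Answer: $87295$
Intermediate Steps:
$- 17 \left(-48 - 17\right) 79 = \left(-17\right) \left(-65\right) 79 = 1105 \cdot 79 = 87295$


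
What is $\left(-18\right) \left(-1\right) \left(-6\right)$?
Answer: $-108$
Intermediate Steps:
$\left(-18\right) \left(-1\right) \left(-6\right) = 18 \left(-6\right) = -108$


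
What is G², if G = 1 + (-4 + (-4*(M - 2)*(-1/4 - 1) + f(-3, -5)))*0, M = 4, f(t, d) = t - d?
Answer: 1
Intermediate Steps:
G = 1 (G = 1 + (-4 + (-4*(4 - 2)*(-1/4 - 1) + (-3 - 1*(-5))))*0 = 1 + (-4 + (-8*(-1*¼ - 1) + (-3 + 5)))*0 = 1 + (-4 + (-8*(-¼ - 1) + 2))*0 = 1 + (-4 + (-8*(-5)/4 + 2))*0 = 1 + (-4 + (-4*(-5/2) + 2))*0 = 1 + (-4 + (10 + 2))*0 = 1 + (-4 + 12)*0 = 1 + 8*0 = 1 + 0 = 1)
G² = 1² = 1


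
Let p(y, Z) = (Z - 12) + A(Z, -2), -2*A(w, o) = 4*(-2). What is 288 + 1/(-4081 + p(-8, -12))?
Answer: 1181087/4101 ≈ 288.00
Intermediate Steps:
A(w, o) = 4 (A(w, o) = -2*(-2) = -1/2*(-8) = 4)
p(y, Z) = -8 + Z (p(y, Z) = (Z - 12) + 4 = (-12 + Z) + 4 = -8 + Z)
288 + 1/(-4081 + p(-8, -12)) = 288 + 1/(-4081 + (-8 - 12)) = 288 + 1/(-4081 - 20) = 288 + 1/(-4101) = 288 - 1/4101 = 1181087/4101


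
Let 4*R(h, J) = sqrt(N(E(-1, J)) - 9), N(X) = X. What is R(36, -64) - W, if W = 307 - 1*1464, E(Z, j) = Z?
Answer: 1157 + I*sqrt(10)/4 ≈ 1157.0 + 0.79057*I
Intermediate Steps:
W = -1157 (W = 307 - 1464 = -1157)
R(h, J) = I*sqrt(10)/4 (R(h, J) = sqrt(-1 - 9)/4 = sqrt(-10)/4 = (I*sqrt(10))/4 = I*sqrt(10)/4)
R(36, -64) - W = I*sqrt(10)/4 - 1*(-1157) = I*sqrt(10)/4 + 1157 = 1157 + I*sqrt(10)/4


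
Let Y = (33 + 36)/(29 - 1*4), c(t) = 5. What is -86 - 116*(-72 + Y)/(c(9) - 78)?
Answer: -357746/1825 ≈ -196.03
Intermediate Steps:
Y = 69/25 (Y = 69/(29 - 4) = 69/25 ≈ 2.7600)
-86 - 116*(-72 + Y)/(c(9) - 78) = -86 - 116*(-72 + 69/25)/(5 - 78) = -86 - (-200796)/(25*(-73)) = -86 - (-200796)*(-1)/(25*73) = -86 - 116*1731/1825 = -86 - 200796/1825 = -357746/1825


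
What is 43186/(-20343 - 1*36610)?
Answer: -3322/4381 ≈ -0.75827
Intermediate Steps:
43186/(-20343 - 1*36610) = 43186/(-20343 - 36610) = 43186/(-56953) = 43186*(-1/56953) = -3322/4381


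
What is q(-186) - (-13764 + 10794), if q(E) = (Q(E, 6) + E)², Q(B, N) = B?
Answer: 141354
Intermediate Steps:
q(E) = 4*E² (q(E) = (E + E)² = (2*E)² = 4*E²)
q(-186) - (-13764 + 10794) = 4*(-186)² - (-13764 + 10794) = 4*34596 - 1*(-2970) = 138384 + 2970 = 141354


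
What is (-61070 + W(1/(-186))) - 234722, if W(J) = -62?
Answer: -295854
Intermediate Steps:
(-61070 + W(1/(-186))) - 234722 = (-61070 - 62) - 234722 = -61132 - 234722 = -295854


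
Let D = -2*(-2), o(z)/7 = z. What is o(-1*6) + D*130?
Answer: 478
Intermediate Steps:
o(z) = 7*z
D = 4
o(-1*6) + D*130 = 7*(-1*6) + 4*130 = 7*(-6) + 520 = -42 + 520 = 478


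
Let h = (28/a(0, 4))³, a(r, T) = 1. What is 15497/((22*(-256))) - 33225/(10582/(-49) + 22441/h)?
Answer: 268973937919/1771562496 ≈ 151.83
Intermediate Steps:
h = 21952 (h = (28/1)³ = (28*1)³ = 28³ = 21952)
15497/((22*(-256))) - 33225/(10582/(-49) + 22441/h) = 15497/((22*(-256))) - 33225/(10582/(-49) + 22441/21952) = 15497/(-5632) - 33225/(10582*(-1/49) + 22441*(1/21952)) = 15497*(-1/5632) - 33225/(-10582/49 + 22441/21952) = -15497/5632 - 33225/(-4718295/21952) = -15497/5632 - 33225*(-21952/4718295) = -15497/5632 + 48623680/314553 = 268973937919/1771562496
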